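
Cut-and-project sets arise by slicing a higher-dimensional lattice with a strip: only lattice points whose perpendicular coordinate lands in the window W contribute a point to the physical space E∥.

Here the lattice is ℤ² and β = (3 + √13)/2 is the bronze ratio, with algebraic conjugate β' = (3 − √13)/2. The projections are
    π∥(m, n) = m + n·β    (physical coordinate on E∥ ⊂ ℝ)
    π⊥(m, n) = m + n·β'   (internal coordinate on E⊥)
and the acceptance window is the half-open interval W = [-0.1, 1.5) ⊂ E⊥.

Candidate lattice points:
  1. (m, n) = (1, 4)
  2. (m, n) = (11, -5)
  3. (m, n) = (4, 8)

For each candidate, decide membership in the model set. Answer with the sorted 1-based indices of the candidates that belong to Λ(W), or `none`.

β' = (3−√13)/2 ≈ -0.30278.
[1] lift (1,4): star map gives -0.21110; window check -0.1 ≤ -0.21110 < 1.5 is false → out
[2] lift (11,-5): star map gives 12.51388; window check -0.1 ≤ 12.51388 < 1.5 is false → out
[3] lift (4,8): star map gives 1.57779; window check -0.1 ≤ 1.57779 < 1.5 is false → out

none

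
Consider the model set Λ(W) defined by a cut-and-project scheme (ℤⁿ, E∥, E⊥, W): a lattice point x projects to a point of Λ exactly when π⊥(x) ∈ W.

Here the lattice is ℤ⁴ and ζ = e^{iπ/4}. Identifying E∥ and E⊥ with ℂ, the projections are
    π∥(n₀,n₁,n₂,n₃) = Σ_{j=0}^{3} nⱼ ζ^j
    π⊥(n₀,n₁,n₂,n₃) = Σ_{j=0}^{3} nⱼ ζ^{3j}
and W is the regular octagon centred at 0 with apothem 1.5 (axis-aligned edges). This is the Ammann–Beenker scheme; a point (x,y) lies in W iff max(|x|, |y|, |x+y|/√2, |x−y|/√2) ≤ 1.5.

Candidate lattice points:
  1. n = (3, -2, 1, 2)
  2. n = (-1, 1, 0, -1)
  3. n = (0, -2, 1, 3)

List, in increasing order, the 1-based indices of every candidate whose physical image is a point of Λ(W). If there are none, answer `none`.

Internal map: ζ^{3j} for j=0..3 gives (1,0), (−√2/2,√2/2), (0,−1), (√2/2,√2/2).
#1 (3, -2, 1, 2): internal (5.828427, -1.000000); octagon support 5.828427 vs apothem 1.5 → ∉ W
#2 (-1, 1, 0, -1): internal (-2.414214, 0.000000); octagon support 2.414214 vs apothem 1.5 → ∉ W
#3 (0, -2, 1, 3): internal (3.535534, -0.292893); octagon support 3.535534 vs apothem 1.5 → ∉ W

none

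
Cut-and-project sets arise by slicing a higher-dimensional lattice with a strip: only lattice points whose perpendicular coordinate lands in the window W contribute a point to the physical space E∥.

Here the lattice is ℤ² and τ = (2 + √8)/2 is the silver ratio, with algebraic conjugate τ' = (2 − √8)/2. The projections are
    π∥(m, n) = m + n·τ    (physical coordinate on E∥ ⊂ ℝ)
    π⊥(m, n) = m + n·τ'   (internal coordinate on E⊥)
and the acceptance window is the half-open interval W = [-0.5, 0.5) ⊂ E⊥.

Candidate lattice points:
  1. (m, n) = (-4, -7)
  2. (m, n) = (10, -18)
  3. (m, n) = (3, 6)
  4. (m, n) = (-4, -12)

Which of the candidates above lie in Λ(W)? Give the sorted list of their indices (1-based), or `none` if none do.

τ' = (2−√8)/2 ≈ -0.4142.
[1] lift (-4,-7): star map gives -1.1005; window check -0.5 ≤ -1.1005 < 0.5 is false → out
[2] lift (10,-18): star map gives 17.4558; window check -0.5 ≤ 17.4558 < 0.5 is false → out
[3] lift (3,6): star map gives 0.5147; window check -0.5 ≤ 0.5147 < 0.5 is false → out
[4] lift (-4,-12): star map gives 0.9706; window check -0.5 ≤ 0.9706 < 0.5 is false → out

none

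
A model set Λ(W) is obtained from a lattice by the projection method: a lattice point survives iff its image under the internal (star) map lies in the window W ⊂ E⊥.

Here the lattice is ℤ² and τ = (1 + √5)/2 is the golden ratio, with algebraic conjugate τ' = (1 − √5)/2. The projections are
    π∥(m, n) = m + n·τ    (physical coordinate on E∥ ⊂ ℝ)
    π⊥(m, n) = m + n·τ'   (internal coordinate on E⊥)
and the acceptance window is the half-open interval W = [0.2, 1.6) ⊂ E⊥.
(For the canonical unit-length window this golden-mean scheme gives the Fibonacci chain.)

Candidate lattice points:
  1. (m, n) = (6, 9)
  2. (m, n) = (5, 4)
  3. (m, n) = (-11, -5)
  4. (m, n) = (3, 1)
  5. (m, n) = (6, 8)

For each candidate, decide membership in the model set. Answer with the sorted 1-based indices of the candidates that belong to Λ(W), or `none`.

1, 5

Compute τ' = (1−√5)/2 = -0.61803, so π⊥(m,n) = m -0.61803·n.
[1] lift (6,9): star map gives 0.43769; window check 0.2 ≤ 0.43769 < 1.6 is true → IN Λ
[2] lift (5,4): star map gives 2.52786; window check 0.2 ≤ 2.52786 < 1.6 is false → out
[3] lift (-11,-5): star map gives -7.90983; window check 0.2 ≤ -7.90983 < 1.6 is false → out
[4] lift (3,1): star map gives 2.38197; window check 0.2 ≤ 2.38197 < 1.6 is false → out
[5] lift (6,8): star map gives 1.05573; window check 0.2 ≤ 1.05573 < 1.6 is true → IN Λ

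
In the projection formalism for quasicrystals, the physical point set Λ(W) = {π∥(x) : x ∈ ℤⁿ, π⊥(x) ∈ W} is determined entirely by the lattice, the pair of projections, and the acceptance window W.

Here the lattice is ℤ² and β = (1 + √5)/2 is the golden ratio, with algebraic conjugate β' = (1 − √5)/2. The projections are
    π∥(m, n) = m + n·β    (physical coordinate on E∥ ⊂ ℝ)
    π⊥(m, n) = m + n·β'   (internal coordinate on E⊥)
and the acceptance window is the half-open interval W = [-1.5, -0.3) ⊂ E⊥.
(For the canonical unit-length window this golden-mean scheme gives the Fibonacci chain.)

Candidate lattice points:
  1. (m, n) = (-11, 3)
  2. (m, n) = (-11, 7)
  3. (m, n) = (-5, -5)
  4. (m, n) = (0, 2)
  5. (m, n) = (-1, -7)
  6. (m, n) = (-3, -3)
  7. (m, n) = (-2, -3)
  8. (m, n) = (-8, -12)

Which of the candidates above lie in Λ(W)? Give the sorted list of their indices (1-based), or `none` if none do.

Numerically β ≈ 1.61803 and β' = −1/β ≈ -0.61803.
candidate 1: (m,n)=(-11,3) → π∥ = -11+3·β ≈ -6.14590, π⊥ = -11+3·β' ≈ -12.85410 ∉ [-1.5, -0.3) ⇒ out
candidate 2: (m,n)=(-11,7) → π∥ = -11+7·β ≈ 0.32624, π⊥ = -11+7·β' ≈ -15.32624 ∉ [-1.5, -0.3) ⇒ out
candidate 3: (m,n)=(-5,-5) → π∥ = -5-5·β ≈ -13.09017, π⊥ = -5-5·β' ≈ -1.90983 ∉ [-1.5, -0.3) ⇒ out
candidate 4: (m,n)=(0,2) → π∥ = 0+2·β ≈ 3.23607, π⊥ = 0+2·β' ≈ -1.23607 ∈ [-1.5, -0.3) ⇒ IN Λ
candidate 5: (m,n)=(-1,-7) → π∥ = -1-7·β ≈ -12.32624, π⊥ = -1-7·β' ≈ 3.32624 ∉ [-1.5, -0.3) ⇒ out
candidate 6: (m,n)=(-3,-3) → π∥ = -3-3·β ≈ -7.85410, π⊥ = -3-3·β' ≈ -1.14590 ∈ [-1.5, -0.3) ⇒ IN Λ
candidate 7: (m,n)=(-2,-3) → π∥ = -2-3·β ≈ -6.85410, π⊥ = -2-3·β' ≈ -0.14590 ∉ [-1.5, -0.3) ⇒ out
candidate 8: (m,n)=(-8,-12) → π∥ = -8-12·β ≈ -27.41641, π⊥ = -8-12·β' ≈ -0.58359 ∈ [-1.5, -0.3) ⇒ IN Λ

4, 6, 8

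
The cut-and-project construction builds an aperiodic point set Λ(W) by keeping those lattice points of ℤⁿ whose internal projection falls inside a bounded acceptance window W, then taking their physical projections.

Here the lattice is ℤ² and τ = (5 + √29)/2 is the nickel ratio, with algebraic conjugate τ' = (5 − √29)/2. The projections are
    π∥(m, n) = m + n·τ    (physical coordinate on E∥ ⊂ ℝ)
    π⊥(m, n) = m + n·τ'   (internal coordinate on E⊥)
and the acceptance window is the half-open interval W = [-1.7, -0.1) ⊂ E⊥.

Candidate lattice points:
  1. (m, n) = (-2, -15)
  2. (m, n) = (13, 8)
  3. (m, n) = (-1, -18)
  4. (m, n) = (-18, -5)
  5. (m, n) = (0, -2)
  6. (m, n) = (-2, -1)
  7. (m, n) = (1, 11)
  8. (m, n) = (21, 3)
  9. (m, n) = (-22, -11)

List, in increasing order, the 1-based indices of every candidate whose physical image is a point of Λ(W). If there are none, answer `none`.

7

τ' = (5−√29)/2 ≈ -0.192582.
#1 (-2,-15): internal coord -2 + (-15)·τ' = +0.888736; +0.888736 ∉ [-1.7, -0.1) → out
#2 (13,8): internal coord 13 + (8)·τ' = +11.459341; +11.459341 ∉ [-1.7, -0.1) → out
#3 (-1,-18): internal coord -1 + (-18)·τ' = +2.466483; +2.466483 ∉ [-1.7, -0.1) → out
#4 (-18,-5): internal coord -18 + (-5)·τ' = -17.037088; -17.037088 ∉ [-1.7, -0.1) → out
#5 (0,-2): internal coord 0 + (-2)·τ' = +0.385165; +0.385165 ∉ [-1.7, -0.1) → out
#6 (-2,-1): internal coord -2 + (-1)·τ' = -1.807418; -1.807418 ∉ [-1.7, -0.1) → out
#7 (1,11): internal coord 1 + (11)·τ' = -1.118406; -1.118406 ∈ [-1.7, -0.1) → IN Λ
#8 (21,3): internal coord 21 + (3)·τ' = +20.422253; +20.422253 ∉ [-1.7, -0.1) → out
#9 (-22,-11): internal coord -22 + (-11)·τ' = -19.881594; -19.881594 ∉ [-1.7, -0.1) → out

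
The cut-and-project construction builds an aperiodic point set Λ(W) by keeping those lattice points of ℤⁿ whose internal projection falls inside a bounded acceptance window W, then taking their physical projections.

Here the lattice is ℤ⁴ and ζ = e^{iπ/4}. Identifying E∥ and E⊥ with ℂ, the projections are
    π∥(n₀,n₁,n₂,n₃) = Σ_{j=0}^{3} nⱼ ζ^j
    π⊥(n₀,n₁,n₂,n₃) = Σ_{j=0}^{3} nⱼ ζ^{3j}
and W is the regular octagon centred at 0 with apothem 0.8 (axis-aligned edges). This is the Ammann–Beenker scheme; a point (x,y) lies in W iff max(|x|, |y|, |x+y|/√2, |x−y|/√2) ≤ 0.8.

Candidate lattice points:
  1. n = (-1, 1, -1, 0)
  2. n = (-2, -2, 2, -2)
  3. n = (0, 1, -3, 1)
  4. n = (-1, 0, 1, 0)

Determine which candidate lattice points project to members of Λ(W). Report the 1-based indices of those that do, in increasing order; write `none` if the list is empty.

none

Internal map: ζ^{3j} for j=0..3 gives (1,0), (−√2/2,√2/2), (0,−1), (√2/2,√2/2).
candidate 1: n = (-1, 1, -1, 0) → π⊥ ≈ (-1.70711, +1.70711); max(|x|,|y|,|x±y|/√2) = 2.41421 > 0.8 ⇒ ∉ W
candidate 2: n = (-2, -2, 2, -2) → π⊥ ≈ (-2.00000, -4.82843); max(|x|,|y|,|x±y|/√2) = 4.82843 > 0.8 ⇒ ∉ W
candidate 3: n = (0, 1, -3, 1) → π⊥ ≈ (+0.00000, +4.41421); max(|x|,|y|,|x±y|/√2) = 4.41421 > 0.8 ⇒ ∉ W
candidate 4: n = (-1, 0, 1, 0) → π⊥ ≈ (-1.00000, -1.00000); max(|x|,|y|,|x±y|/√2) = 1.41421 > 0.8 ⇒ ∉ W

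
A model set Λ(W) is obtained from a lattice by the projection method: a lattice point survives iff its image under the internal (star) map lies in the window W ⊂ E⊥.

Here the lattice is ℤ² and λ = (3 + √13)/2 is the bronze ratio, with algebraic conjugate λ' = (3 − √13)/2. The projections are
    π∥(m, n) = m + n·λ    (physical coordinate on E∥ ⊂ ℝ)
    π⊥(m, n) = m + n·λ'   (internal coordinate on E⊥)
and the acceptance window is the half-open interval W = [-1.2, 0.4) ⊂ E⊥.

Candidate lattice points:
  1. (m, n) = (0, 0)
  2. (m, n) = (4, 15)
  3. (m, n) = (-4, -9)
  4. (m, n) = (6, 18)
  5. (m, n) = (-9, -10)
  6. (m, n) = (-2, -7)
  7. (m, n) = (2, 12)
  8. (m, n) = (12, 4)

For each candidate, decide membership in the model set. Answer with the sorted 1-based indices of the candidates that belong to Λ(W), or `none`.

1, 2, 6

Numerically λ ≈ 3.3028 and λ' = −1/λ ≈ -0.3028.
candidate 1: (m,n)=(0,0) → π∥ = 0+0·λ ≈ 0.0000, π⊥ = 0+0·λ' ≈ 0.0000 ∈ [-1.2, 0.4) ⇒ IN Λ
candidate 2: (m,n)=(4,15) → π∥ = 4+15·λ ≈ 53.5416, π⊥ = 4+15·λ' ≈ -0.5416 ∈ [-1.2, 0.4) ⇒ IN Λ
candidate 3: (m,n)=(-4,-9) → π∥ = -4-9·λ ≈ -33.7250, π⊥ = -4-9·λ' ≈ -1.2750 ∉ [-1.2, 0.4) ⇒ out
candidate 4: (m,n)=(6,18) → π∥ = 6+18·λ ≈ 65.4500, π⊥ = 6+18·λ' ≈ 0.5500 ∉ [-1.2, 0.4) ⇒ out
candidate 5: (m,n)=(-9,-10) → π∥ = -9-10·λ ≈ -42.0278, π⊥ = -9-10·λ' ≈ -5.9722 ∉ [-1.2, 0.4) ⇒ out
candidate 6: (m,n)=(-2,-7) → π∥ = -2-7·λ ≈ -25.1194, π⊥ = -2-7·λ' ≈ 0.1194 ∈ [-1.2, 0.4) ⇒ IN Λ
candidate 7: (m,n)=(2,12) → π∥ = 2+12·λ ≈ 41.6333, π⊥ = 2+12·λ' ≈ -1.6333 ∉ [-1.2, 0.4) ⇒ out
candidate 8: (m,n)=(12,4) → π∥ = 12+4·λ ≈ 25.2111, π⊥ = 12+4·λ' ≈ 10.7889 ∉ [-1.2, 0.4) ⇒ out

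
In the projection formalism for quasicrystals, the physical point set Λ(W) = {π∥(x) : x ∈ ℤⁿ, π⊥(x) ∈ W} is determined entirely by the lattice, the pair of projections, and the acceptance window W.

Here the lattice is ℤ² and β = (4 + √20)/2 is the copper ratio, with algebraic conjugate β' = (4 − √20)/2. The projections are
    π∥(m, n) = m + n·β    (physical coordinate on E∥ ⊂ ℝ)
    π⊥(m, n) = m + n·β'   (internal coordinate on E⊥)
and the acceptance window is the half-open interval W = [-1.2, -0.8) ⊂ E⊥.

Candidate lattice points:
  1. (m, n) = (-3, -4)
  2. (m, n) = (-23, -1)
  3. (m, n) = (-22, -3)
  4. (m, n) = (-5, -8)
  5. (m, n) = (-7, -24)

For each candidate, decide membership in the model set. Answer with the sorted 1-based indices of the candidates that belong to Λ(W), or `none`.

Compute β' = (4−√20)/2 = -0.236068, so π⊥(m,n) = m -0.236068·n.
#1 (-3,-4): internal coord -3 + (-4)·β' = -2.055728; -2.055728 ∉ [-1.2, -0.8) → out
#2 (-23,-1): internal coord -23 + (-1)·β' = -22.763932; -22.763932 ∉ [-1.2, -0.8) → out
#3 (-22,-3): internal coord -22 + (-3)·β' = -21.291796; -21.291796 ∉ [-1.2, -0.8) → out
#4 (-5,-8): internal coord -5 + (-8)·β' = -3.111456; -3.111456 ∉ [-1.2, -0.8) → out
#5 (-7,-24): internal coord -7 + (-24)·β' = -1.334369; -1.334369 ∉ [-1.2, -0.8) → out

none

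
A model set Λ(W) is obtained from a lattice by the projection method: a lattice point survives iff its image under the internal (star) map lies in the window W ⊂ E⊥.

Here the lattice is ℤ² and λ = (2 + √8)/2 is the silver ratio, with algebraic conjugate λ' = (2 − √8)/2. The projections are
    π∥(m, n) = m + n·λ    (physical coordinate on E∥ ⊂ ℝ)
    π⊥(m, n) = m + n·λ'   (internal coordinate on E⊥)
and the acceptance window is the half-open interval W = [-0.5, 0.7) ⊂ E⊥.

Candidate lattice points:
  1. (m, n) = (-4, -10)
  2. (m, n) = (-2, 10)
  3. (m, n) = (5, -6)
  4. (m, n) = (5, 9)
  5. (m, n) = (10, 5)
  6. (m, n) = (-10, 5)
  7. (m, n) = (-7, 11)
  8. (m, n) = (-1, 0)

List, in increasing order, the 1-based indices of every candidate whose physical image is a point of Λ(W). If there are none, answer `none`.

Compute λ' = (2−√8)/2 = -0.41421, so π⊥(m,n) = m -0.41421·n.
[1] lift (-4,-10): star map gives 0.14214; window check -0.5 ≤ 0.14214 < 0.7 is true → IN Λ
[2] lift (-2,10): star map gives -6.14214; window check -0.5 ≤ -6.14214 < 0.7 is false → out
[3] lift (5,-6): star map gives 7.48528; window check -0.5 ≤ 7.48528 < 0.7 is false → out
[4] lift (5,9): star map gives 1.27208; window check -0.5 ≤ 1.27208 < 0.7 is false → out
[5] lift (10,5): star map gives 7.92893; window check -0.5 ≤ 7.92893 < 0.7 is false → out
[6] lift (-10,5): star map gives -12.07107; window check -0.5 ≤ -12.07107 < 0.7 is false → out
[7] lift (-7,11): star map gives -11.55635; window check -0.5 ≤ -11.55635 < 0.7 is false → out
[8] lift (-1,0): star map gives -1.00000; window check -0.5 ≤ -1.00000 < 0.7 is false → out

1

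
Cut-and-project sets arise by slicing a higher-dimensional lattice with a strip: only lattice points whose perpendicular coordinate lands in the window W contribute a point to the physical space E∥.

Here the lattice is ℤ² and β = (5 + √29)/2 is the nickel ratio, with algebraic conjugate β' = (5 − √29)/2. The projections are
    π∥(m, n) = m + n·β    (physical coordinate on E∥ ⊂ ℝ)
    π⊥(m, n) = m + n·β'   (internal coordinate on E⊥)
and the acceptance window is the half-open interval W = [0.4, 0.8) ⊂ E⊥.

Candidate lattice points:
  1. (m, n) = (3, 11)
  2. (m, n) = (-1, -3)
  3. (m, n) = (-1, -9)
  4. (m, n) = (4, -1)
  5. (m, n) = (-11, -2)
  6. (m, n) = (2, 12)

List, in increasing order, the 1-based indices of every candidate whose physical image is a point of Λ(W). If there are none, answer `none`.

β' = (5−√29)/2 ≈ -0.192582.
candidate 1: (m,n)=(3,11) → π∥ = 3+11·β ≈ 60.118406, π⊥ = 3+11·β' ≈ 0.881594 ∉ [0.4, 0.8) ⇒ out
candidate 2: (m,n)=(-1,-3) → π∥ = -1-3·β ≈ -16.577747, π⊥ = -1-3·β' ≈ -0.422253 ∉ [0.4, 0.8) ⇒ out
candidate 3: (m,n)=(-1,-9) → π∥ = -1-9·β ≈ -47.733242, π⊥ = -1-9·β' ≈ 0.733242 ∈ [0.4, 0.8) ⇒ IN Λ
candidate 4: (m,n)=(4,-1) → π∥ = 4-1·β ≈ -1.192582, π⊥ = 4-1·β' ≈ 4.192582 ∉ [0.4, 0.8) ⇒ out
candidate 5: (m,n)=(-11,-2) → π∥ = -11-2·β ≈ -21.385165, π⊥ = -11-2·β' ≈ -10.614835 ∉ [0.4, 0.8) ⇒ out
candidate 6: (m,n)=(2,12) → π∥ = 2+12·β ≈ 64.310989, π⊥ = 2+12·β' ≈ -0.310989 ∉ [0.4, 0.8) ⇒ out

3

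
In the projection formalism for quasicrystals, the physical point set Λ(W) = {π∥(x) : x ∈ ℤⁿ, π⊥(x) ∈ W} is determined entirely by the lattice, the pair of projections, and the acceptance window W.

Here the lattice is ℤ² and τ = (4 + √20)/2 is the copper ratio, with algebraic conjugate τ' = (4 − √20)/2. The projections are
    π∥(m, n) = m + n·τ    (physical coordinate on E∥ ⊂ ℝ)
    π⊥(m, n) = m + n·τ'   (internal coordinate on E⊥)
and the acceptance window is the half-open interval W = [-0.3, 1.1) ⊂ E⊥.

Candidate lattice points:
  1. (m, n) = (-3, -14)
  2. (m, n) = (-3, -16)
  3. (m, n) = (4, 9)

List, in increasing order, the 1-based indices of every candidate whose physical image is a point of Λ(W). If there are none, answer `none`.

Numerically τ ≈ 4.2361 and τ' = −1/τ ≈ -0.2361.
candidate 1: (m,n)=(-3,-14) → π∥ = -3-14·τ ≈ -62.3050, π⊥ = -3-14·τ' ≈ 0.3050 ∈ [-0.3, 1.1) ⇒ IN Λ
candidate 2: (m,n)=(-3,-16) → π∥ = -3-16·τ ≈ -70.7771, π⊥ = -3-16·τ' ≈ 0.7771 ∈ [-0.3, 1.1) ⇒ IN Λ
candidate 3: (m,n)=(4,9) → π∥ = 4+9·τ ≈ 42.1246, π⊥ = 4+9·τ' ≈ 1.8754 ∉ [-0.3, 1.1) ⇒ out

1, 2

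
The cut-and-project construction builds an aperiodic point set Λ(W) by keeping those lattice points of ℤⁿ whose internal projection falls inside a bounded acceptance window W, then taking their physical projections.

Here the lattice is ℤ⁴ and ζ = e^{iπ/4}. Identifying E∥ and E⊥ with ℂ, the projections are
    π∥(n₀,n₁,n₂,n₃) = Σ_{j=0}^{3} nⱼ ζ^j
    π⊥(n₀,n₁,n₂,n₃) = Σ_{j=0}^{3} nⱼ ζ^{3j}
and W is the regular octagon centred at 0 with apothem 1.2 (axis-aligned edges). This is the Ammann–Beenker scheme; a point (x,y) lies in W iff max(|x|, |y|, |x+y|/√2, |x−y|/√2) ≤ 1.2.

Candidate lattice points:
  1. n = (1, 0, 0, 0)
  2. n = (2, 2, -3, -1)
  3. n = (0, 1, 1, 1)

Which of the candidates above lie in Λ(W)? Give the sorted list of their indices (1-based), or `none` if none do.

1, 3

Internal map: ζ^{3j} for j=0..3 gives (1,0), (−√2/2,√2/2), (0,−1), (√2/2,√2/2).
#1 (1, 0, 0, 0): internal (1.000000, 0.000000); octagon support 1.000000 vs apothem 1.2 → ∈ W
#2 (2, 2, -3, -1): internal (-0.121320, 3.707107); octagon support 3.707107 vs apothem 1.2 → ∉ W
#3 (0, 1, 1, 1): internal (0.000000, 0.414214); octagon support 0.414214 vs apothem 1.2 → ∈ W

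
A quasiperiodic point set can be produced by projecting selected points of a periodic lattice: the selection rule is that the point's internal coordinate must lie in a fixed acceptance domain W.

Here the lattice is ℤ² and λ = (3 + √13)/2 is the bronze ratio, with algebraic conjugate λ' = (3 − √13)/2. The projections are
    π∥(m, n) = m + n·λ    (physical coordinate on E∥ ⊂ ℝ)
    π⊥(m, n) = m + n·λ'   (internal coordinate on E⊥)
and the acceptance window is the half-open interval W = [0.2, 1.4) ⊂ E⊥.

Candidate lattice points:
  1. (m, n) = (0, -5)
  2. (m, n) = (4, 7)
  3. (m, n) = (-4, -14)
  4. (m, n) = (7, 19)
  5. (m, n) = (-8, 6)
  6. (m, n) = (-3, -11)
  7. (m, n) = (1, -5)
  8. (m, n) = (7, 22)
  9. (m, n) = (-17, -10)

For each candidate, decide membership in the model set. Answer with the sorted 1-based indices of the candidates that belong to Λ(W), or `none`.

Numerically λ ≈ 3.3028 and λ' = −1/λ ≈ -0.3028.
candidate 1: (m,n)=(0,-5) → π∥ = 0-5·λ ≈ -16.5139, π⊥ = 0-5·λ' ≈ 1.5139 ∉ [0.2, 1.4) ⇒ out
candidate 2: (m,n)=(4,7) → π∥ = 4+7·λ ≈ 27.1194, π⊥ = 4+7·λ' ≈ 1.8806 ∉ [0.2, 1.4) ⇒ out
candidate 3: (m,n)=(-4,-14) → π∥ = -4-14·λ ≈ -50.2389, π⊥ = -4-14·λ' ≈ 0.2389 ∈ [0.2, 1.4) ⇒ IN Λ
candidate 4: (m,n)=(7,19) → π∥ = 7+19·λ ≈ 69.7527, π⊥ = 7+19·λ' ≈ 1.2473 ∈ [0.2, 1.4) ⇒ IN Λ
candidate 5: (m,n)=(-8,6) → π∥ = -8+6·λ ≈ 11.8167, π⊥ = -8+6·λ' ≈ -9.8167 ∉ [0.2, 1.4) ⇒ out
candidate 6: (m,n)=(-3,-11) → π∥ = -3-11·λ ≈ -39.3305, π⊥ = -3-11·λ' ≈ 0.3305 ∈ [0.2, 1.4) ⇒ IN Λ
candidate 7: (m,n)=(1,-5) → π∥ = 1-5·λ ≈ -15.5139, π⊥ = 1-5·λ' ≈ 2.5139 ∉ [0.2, 1.4) ⇒ out
candidate 8: (m,n)=(7,22) → π∥ = 7+22·λ ≈ 79.6611, π⊥ = 7+22·λ' ≈ 0.3389 ∈ [0.2, 1.4) ⇒ IN Λ
candidate 9: (m,n)=(-17,-10) → π∥ = -17-10·λ ≈ -50.0278, π⊥ = -17-10·λ' ≈ -13.9722 ∉ [0.2, 1.4) ⇒ out

3, 4, 6, 8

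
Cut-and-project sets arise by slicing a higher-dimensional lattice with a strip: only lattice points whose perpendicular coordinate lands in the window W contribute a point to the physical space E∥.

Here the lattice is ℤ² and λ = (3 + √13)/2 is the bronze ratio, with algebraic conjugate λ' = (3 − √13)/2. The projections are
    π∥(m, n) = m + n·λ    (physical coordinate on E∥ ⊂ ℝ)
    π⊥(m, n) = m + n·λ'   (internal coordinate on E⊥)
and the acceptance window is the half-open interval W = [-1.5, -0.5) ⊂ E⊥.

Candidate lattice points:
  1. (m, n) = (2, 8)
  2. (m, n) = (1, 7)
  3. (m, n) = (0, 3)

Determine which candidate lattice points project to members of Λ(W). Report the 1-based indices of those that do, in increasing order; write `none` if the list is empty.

2, 3

λ' = (3−√13)/2 ≈ -0.3028.
#1 (2,8): internal coord 2 + (8)·λ' = -0.4222; -0.4222 ∉ [-1.5, -0.5) → out
#2 (1,7): internal coord 1 + (7)·λ' = -1.1194; -1.1194 ∈ [-1.5, -0.5) → IN Λ
#3 (0,3): internal coord 0 + (3)·λ' = -0.9083; -0.9083 ∈ [-1.5, -0.5) → IN Λ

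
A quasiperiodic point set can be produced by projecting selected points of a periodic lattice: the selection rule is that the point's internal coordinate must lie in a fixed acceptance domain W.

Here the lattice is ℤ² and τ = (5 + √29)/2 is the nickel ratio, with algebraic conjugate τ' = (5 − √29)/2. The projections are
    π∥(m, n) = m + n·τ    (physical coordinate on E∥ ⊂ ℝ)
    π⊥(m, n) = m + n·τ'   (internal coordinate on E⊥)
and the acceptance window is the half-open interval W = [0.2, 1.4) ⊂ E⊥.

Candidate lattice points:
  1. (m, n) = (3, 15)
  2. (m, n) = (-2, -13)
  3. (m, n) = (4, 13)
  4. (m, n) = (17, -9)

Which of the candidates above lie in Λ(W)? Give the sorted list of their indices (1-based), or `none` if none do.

2

τ' = (5−√29)/2 ≈ -0.19258.
[1] lift (3,15): star map gives 0.11126; window check 0.2 ≤ 0.11126 < 1.4 is false → out
[2] lift (-2,-13): star map gives 0.50357; window check 0.2 ≤ 0.50357 < 1.4 is true → IN Λ
[3] lift (4,13): star map gives 1.49643; window check 0.2 ≤ 1.49643 < 1.4 is false → out
[4] lift (17,-9): star map gives 18.73324; window check 0.2 ≤ 18.73324 < 1.4 is false → out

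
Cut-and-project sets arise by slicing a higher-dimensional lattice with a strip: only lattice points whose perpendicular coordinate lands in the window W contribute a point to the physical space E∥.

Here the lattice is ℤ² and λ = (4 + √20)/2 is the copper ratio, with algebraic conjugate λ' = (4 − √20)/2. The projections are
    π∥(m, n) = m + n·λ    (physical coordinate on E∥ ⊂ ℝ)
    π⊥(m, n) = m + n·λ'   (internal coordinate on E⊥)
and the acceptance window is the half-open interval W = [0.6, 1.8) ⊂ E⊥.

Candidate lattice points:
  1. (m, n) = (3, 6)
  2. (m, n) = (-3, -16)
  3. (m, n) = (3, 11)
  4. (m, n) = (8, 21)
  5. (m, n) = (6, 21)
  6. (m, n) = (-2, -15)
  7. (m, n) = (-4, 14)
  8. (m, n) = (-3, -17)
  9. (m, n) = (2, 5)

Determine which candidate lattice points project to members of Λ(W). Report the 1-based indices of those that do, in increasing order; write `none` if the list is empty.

Numerically λ ≈ 4.23607 and λ' = −1/λ ≈ -0.23607.
#1 (3,6): internal coord 3 + (6)·λ' = +1.58359; +1.58359 ∈ [0.6, 1.8) → IN Λ
#2 (-3,-16): internal coord -3 + (-16)·λ' = +0.77709; +0.77709 ∈ [0.6, 1.8) → IN Λ
#3 (3,11): internal coord 3 + (11)·λ' = +0.40325; +0.40325 ∉ [0.6, 1.8) → out
#4 (8,21): internal coord 8 + (21)·λ' = +3.04257; +3.04257 ∉ [0.6, 1.8) → out
#5 (6,21): internal coord 6 + (21)·λ' = +1.04257; +1.04257 ∈ [0.6, 1.8) → IN Λ
#6 (-2,-15): internal coord -2 + (-15)·λ' = +1.54102; +1.54102 ∈ [0.6, 1.8) → IN Λ
#7 (-4,14): internal coord -4 + (14)·λ' = -7.30495; -7.30495 ∉ [0.6, 1.8) → out
#8 (-3,-17): internal coord -3 + (-17)·λ' = +1.01316; +1.01316 ∈ [0.6, 1.8) → IN Λ
#9 (2,5): internal coord 2 + (5)·λ' = +0.81966; +0.81966 ∈ [0.6, 1.8) → IN Λ

1, 2, 5, 6, 8, 9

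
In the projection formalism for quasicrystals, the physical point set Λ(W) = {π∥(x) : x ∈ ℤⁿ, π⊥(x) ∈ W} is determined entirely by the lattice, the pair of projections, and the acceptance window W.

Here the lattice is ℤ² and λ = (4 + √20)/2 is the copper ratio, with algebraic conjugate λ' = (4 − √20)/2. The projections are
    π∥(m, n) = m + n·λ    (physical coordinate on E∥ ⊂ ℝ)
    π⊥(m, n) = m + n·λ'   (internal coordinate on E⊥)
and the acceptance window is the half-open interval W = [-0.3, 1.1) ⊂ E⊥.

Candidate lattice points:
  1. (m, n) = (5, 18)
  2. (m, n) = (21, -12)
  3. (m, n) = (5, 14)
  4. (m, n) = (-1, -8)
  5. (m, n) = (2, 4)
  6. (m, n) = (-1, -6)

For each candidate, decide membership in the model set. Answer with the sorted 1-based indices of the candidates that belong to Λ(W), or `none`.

λ' = (4−√20)/2 ≈ -0.2361.
candidate 1: (m,n)=(5,18) → π∥ = 5+18·λ ≈ 81.2492, π⊥ = 5+18·λ' ≈ 0.7508 ∈ [-0.3, 1.1) ⇒ IN Λ
candidate 2: (m,n)=(21,-12) → π∥ = 21-12·λ ≈ -29.8328, π⊥ = 21-12·λ' ≈ 23.8328 ∉ [-0.3, 1.1) ⇒ out
candidate 3: (m,n)=(5,14) → π∥ = 5+14·λ ≈ 64.3050, π⊥ = 5+14·λ' ≈ 1.6950 ∉ [-0.3, 1.1) ⇒ out
candidate 4: (m,n)=(-1,-8) → π∥ = -1-8·λ ≈ -34.8885, π⊥ = -1-8·λ' ≈ 0.8885 ∈ [-0.3, 1.1) ⇒ IN Λ
candidate 5: (m,n)=(2,4) → π∥ = 2+4·λ ≈ 18.9443, π⊥ = 2+4·λ' ≈ 1.0557 ∈ [-0.3, 1.1) ⇒ IN Λ
candidate 6: (m,n)=(-1,-6) → π∥ = -1-6·λ ≈ -26.4164, π⊥ = -1-6·λ' ≈ 0.4164 ∈ [-0.3, 1.1) ⇒ IN Λ

1, 4, 5, 6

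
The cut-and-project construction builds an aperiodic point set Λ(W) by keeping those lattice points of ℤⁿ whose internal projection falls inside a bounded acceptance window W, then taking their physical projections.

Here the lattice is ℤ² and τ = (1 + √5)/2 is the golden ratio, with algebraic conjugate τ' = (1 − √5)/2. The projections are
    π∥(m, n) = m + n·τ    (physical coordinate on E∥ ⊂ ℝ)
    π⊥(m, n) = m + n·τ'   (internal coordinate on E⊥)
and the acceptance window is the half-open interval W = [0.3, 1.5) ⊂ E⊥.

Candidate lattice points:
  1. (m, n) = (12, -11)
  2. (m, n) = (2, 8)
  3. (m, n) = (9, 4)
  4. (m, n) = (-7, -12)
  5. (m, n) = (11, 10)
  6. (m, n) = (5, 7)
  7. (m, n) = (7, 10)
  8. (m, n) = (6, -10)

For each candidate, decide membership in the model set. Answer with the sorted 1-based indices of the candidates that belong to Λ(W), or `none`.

4, 6, 7

Compute τ' = (1−√5)/2 = -0.6180, so π⊥(m,n) = m -0.6180·n.
#1 (12,-11): internal coord 12 + (-11)·τ' = +18.7984; +18.7984 ∉ [0.3, 1.5) → out
#2 (2,8): internal coord 2 + (8)·τ' = -2.9443; -2.9443 ∉ [0.3, 1.5) → out
#3 (9,4): internal coord 9 + (4)·τ' = +6.5279; +6.5279 ∉ [0.3, 1.5) → out
#4 (-7,-12): internal coord -7 + (-12)·τ' = +0.4164; +0.4164 ∈ [0.3, 1.5) → IN Λ
#5 (11,10): internal coord 11 + (10)·τ' = +4.8197; +4.8197 ∉ [0.3, 1.5) → out
#6 (5,7): internal coord 5 + (7)·τ' = +0.6738; +0.6738 ∈ [0.3, 1.5) → IN Λ
#7 (7,10): internal coord 7 + (10)·τ' = +0.8197; +0.8197 ∈ [0.3, 1.5) → IN Λ
#8 (6,-10): internal coord 6 + (-10)·τ' = +12.1803; +12.1803 ∉ [0.3, 1.5) → out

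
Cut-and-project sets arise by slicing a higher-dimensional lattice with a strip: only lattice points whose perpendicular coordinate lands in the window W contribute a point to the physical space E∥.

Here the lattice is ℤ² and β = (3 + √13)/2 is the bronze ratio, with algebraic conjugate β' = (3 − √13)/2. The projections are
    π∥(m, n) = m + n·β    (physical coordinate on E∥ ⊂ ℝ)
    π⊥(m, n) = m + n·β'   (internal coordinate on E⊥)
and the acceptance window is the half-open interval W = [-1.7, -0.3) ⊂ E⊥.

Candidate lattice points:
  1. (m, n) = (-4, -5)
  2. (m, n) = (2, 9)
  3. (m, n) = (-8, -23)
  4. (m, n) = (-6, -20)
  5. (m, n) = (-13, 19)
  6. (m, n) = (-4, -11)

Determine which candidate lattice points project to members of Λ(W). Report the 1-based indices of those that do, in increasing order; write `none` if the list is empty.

2, 3, 6

Numerically β ≈ 3.302776 and β' = −1/β ≈ -0.302776.
candidate 1: (m,n)=(-4,-5) → π∥ = -4-5·β ≈ -20.513878, π⊥ = -4-5·β' ≈ -2.486122 ∉ [-1.7, -0.3) ⇒ out
candidate 2: (m,n)=(2,9) → π∥ = 2+9·β ≈ 31.724981, π⊥ = 2+9·β' ≈ -0.724981 ∈ [-1.7, -0.3) ⇒ IN Λ
candidate 3: (m,n)=(-8,-23) → π∥ = -8-23·β ≈ -83.963840, π⊥ = -8-23·β' ≈ -1.036160 ∈ [-1.7, -0.3) ⇒ IN Λ
candidate 4: (m,n)=(-6,-20) → π∥ = -6-20·β ≈ -72.055513, π⊥ = -6-20·β' ≈ 0.055513 ∉ [-1.7, -0.3) ⇒ out
candidate 5: (m,n)=(-13,19) → π∥ = -13+19·β ≈ 49.752737, π⊥ = -13+19·β' ≈ -18.752737 ∉ [-1.7, -0.3) ⇒ out
candidate 6: (m,n)=(-4,-11) → π∥ = -4-11·β ≈ -40.330532, π⊥ = -4-11·β' ≈ -0.669468 ∈ [-1.7, -0.3) ⇒ IN Λ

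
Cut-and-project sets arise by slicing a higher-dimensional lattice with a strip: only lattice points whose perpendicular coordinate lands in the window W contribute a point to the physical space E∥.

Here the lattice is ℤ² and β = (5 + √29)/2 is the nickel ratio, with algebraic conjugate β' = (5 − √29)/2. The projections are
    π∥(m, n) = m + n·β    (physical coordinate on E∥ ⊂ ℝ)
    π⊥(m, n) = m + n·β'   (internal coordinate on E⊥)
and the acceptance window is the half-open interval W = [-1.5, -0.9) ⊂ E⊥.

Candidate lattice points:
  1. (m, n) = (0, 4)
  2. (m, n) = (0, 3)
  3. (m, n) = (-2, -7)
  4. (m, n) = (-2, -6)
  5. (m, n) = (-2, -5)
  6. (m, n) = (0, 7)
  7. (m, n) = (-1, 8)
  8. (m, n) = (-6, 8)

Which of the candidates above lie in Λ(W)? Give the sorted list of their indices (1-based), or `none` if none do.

5, 6

Numerically β ≈ 5.1926 and β' = −1/β ≈ -0.1926.
#1 (0,4): internal coord 0 + (4)·β' = -0.7703; -0.7703 ∉ [-1.5, -0.9) → out
#2 (0,3): internal coord 0 + (3)·β' = -0.5777; -0.5777 ∉ [-1.5, -0.9) → out
#3 (-2,-7): internal coord -2 + (-7)·β' = -0.6519; -0.6519 ∉ [-1.5, -0.9) → out
#4 (-2,-6): internal coord -2 + (-6)·β' = -0.8445; -0.8445 ∉ [-1.5, -0.9) → out
#5 (-2,-5): internal coord -2 + (-5)·β' = -1.0371; -1.0371 ∈ [-1.5, -0.9) → IN Λ
#6 (0,7): internal coord 0 + (7)·β' = -1.3481; -1.3481 ∈ [-1.5, -0.9) → IN Λ
#7 (-1,8): internal coord -1 + (8)·β' = -2.5407; -2.5407 ∉ [-1.5, -0.9) → out
#8 (-6,8): internal coord -6 + (8)·β' = -7.5407; -7.5407 ∉ [-1.5, -0.9) → out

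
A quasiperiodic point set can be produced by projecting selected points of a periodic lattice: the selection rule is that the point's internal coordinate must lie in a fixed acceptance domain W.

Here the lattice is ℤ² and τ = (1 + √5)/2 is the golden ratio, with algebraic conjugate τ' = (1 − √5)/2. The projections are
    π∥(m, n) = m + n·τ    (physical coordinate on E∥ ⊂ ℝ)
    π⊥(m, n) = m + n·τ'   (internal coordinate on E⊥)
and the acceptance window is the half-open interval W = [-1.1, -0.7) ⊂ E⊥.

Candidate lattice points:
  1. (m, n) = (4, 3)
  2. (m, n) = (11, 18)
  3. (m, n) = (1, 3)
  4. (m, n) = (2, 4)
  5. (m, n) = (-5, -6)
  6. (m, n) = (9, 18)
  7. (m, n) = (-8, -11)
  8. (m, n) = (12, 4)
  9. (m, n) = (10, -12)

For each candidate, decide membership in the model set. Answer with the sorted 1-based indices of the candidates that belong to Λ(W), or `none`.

Numerically τ ≈ 1.6180 and τ' = −1/τ ≈ -0.6180.
#1 (4,3): internal coord 4 + (3)·τ' = +2.1459; +2.1459 ∉ [-1.1, -0.7) → out
#2 (11,18): internal coord 11 + (18)·τ' = -0.1246; -0.1246 ∉ [-1.1, -0.7) → out
#3 (1,3): internal coord 1 + (3)·τ' = -0.8541; -0.8541 ∈ [-1.1, -0.7) → IN Λ
#4 (2,4): internal coord 2 + (4)·τ' = -0.4721; -0.4721 ∉ [-1.1, -0.7) → out
#5 (-5,-6): internal coord -5 + (-6)·τ' = -1.2918; -1.2918 ∉ [-1.1, -0.7) → out
#6 (9,18): internal coord 9 + (18)·τ' = -2.1246; -2.1246 ∉ [-1.1, -0.7) → out
#7 (-8,-11): internal coord -8 + (-11)·τ' = -1.2016; -1.2016 ∉ [-1.1, -0.7) → out
#8 (12,4): internal coord 12 + (4)·τ' = +9.5279; +9.5279 ∉ [-1.1, -0.7) → out
#9 (10,-12): internal coord 10 + (-12)·τ' = +17.4164; +17.4164 ∉ [-1.1, -0.7) → out

3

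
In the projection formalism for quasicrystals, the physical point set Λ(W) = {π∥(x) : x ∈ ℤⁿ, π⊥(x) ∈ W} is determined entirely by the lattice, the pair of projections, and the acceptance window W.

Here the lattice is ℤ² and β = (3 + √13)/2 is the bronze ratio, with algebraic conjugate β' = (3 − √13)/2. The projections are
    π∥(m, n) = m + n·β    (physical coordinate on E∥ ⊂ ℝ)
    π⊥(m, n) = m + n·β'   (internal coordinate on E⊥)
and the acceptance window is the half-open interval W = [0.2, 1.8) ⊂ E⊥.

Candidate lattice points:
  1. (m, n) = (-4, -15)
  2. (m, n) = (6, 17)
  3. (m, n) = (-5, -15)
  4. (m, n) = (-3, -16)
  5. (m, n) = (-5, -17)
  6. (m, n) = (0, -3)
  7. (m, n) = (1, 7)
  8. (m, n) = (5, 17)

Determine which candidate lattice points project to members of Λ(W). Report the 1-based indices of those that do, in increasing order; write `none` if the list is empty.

β' = (3−√13)/2 ≈ -0.302776.
candidate 1: (m,n)=(-4,-15) → π∥ = -4-15·β ≈ -53.541635, π⊥ = -4-15·β' ≈ 0.541635 ∈ [0.2, 1.8) ⇒ IN Λ
candidate 2: (m,n)=(6,17) → π∥ = 6+17·β ≈ 62.147186, π⊥ = 6+17·β' ≈ 0.852814 ∈ [0.2, 1.8) ⇒ IN Λ
candidate 3: (m,n)=(-5,-15) → π∥ = -5-15·β ≈ -54.541635, π⊥ = -5-15·β' ≈ -0.458365 ∉ [0.2, 1.8) ⇒ out
candidate 4: (m,n)=(-3,-16) → π∥ = -3-16·β ≈ -55.844410, π⊥ = -3-16·β' ≈ 1.844410 ∉ [0.2, 1.8) ⇒ out
candidate 5: (m,n)=(-5,-17) → π∥ = -5-17·β ≈ -61.147186, π⊥ = -5-17·β' ≈ 0.147186 ∉ [0.2, 1.8) ⇒ out
candidate 6: (m,n)=(0,-3) → π∥ = 0-3·β ≈ -9.908327, π⊥ = 0-3·β' ≈ 0.908327 ∈ [0.2, 1.8) ⇒ IN Λ
candidate 7: (m,n)=(1,7) → π∥ = 1+7·β ≈ 24.119429, π⊥ = 1+7·β' ≈ -1.119429 ∉ [0.2, 1.8) ⇒ out
candidate 8: (m,n)=(5,17) → π∥ = 5+17·β ≈ 61.147186, π⊥ = 5+17·β' ≈ -0.147186 ∉ [0.2, 1.8) ⇒ out

1, 2, 6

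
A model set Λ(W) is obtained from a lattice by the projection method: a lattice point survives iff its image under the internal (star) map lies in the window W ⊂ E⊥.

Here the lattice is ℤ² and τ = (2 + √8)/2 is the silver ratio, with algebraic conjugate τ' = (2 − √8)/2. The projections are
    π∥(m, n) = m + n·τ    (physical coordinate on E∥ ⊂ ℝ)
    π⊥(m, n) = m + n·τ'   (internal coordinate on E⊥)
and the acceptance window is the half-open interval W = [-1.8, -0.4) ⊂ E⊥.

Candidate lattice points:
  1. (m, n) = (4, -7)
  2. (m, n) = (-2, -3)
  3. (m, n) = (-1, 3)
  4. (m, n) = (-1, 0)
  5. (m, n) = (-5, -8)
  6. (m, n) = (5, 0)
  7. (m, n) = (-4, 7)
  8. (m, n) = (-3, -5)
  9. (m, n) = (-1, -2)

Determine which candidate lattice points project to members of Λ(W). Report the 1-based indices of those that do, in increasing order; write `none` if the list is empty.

Compute τ' = (2−√8)/2 = -0.4142, so π⊥(m,n) = m -0.4142·n.
candidate 1: (m,n)=(4,-7) → π∥ = 4-7·τ ≈ -12.8995, π⊥ = 4-7·τ' ≈ 6.8995 ∉ [-1.8, -0.4) ⇒ out
candidate 2: (m,n)=(-2,-3) → π∥ = -2-3·τ ≈ -9.2426, π⊥ = -2-3·τ' ≈ -0.7574 ∈ [-1.8, -0.4) ⇒ IN Λ
candidate 3: (m,n)=(-1,3) → π∥ = -1+3·τ ≈ 6.2426, π⊥ = -1+3·τ' ≈ -2.2426 ∉ [-1.8, -0.4) ⇒ out
candidate 4: (m,n)=(-1,0) → π∥ = -1+0·τ ≈ -1.0000, π⊥ = -1+0·τ' ≈ -1.0000 ∈ [-1.8, -0.4) ⇒ IN Λ
candidate 5: (m,n)=(-5,-8) → π∥ = -5-8·τ ≈ -24.3137, π⊥ = -5-8·τ' ≈ -1.6863 ∈ [-1.8, -0.4) ⇒ IN Λ
candidate 6: (m,n)=(5,0) → π∥ = 5+0·τ ≈ 5.0000, π⊥ = 5+0·τ' ≈ 5.0000 ∉ [-1.8, -0.4) ⇒ out
candidate 7: (m,n)=(-4,7) → π∥ = -4+7·τ ≈ 12.8995, π⊥ = -4+7·τ' ≈ -6.8995 ∉ [-1.8, -0.4) ⇒ out
candidate 8: (m,n)=(-3,-5) → π∥ = -3-5·τ ≈ -15.0711, π⊥ = -3-5·τ' ≈ -0.9289 ∈ [-1.8, -0.4) ⇒ IN Λ
candidate 9: (m,n)=(-1,-2) → π∥ = -1-2·τ ≈ -5.8284, π⊥ = -1-2·τ' ≈ -0.1716 ∉ [-1.8, -0.4) ⇒ out

2, 4, 5, 8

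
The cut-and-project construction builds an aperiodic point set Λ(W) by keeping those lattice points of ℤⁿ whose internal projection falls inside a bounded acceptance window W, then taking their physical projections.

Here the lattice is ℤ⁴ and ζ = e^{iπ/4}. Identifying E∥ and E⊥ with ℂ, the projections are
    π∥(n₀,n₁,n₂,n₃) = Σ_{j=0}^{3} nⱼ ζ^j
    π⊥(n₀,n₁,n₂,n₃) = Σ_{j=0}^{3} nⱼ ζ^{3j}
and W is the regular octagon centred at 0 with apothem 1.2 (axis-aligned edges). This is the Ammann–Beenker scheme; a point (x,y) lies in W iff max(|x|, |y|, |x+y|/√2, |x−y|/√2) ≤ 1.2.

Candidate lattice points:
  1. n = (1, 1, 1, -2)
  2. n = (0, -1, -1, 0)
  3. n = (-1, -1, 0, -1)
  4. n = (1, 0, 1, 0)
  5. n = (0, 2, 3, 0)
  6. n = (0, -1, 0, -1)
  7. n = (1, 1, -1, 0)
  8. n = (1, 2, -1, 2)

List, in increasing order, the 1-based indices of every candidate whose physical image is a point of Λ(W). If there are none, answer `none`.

Internal map: ζ^{3j} for j=0..3 gives (1,0), (−√2/2,√2/2), (0,−1), (√2/2,√2/2).
#1 (1, 1, 1, -2): internal (-1.121320, -1.707107); octagon support 2.000000 vs apothem 1.2 → ∉ W
#2 (0, -1, -1, 0): internal (0.707107, 0.292893); octagon support 0.707107 vs apothem 1.2 → ∈ W
#3 (-1, -1, 0, -1): internal (-1.000000, -1.414214); octagon support 1.707107 vs apothem 1.2 → ∉ W
#4 (1, 0, 1, 0): internal (1.000000, -1.000000); octagon support 1.414214 vs apothem 1.2 → ∉ W
#5 (0, 2, 3, 0): internal (-1.414214, -1.585786); octagon support 2.121320 vs apothem 1.2 → ∉ W
#6 (0, -1, 0, -1): internal (0.000000, -1.414214); octagon support 1.414214 vs apothem 1.2 → ∉ W
#7 (1, 1, -1, 0): internal (0.292893, 1.707107); octagon support 1.707107 vs apothem 1.2 → ∉ W
#8 (1, 2, -1, 2): internal (1.000000, 3.828427); octagon support 3.828427 vs apothem 1.2 → ∉ W

2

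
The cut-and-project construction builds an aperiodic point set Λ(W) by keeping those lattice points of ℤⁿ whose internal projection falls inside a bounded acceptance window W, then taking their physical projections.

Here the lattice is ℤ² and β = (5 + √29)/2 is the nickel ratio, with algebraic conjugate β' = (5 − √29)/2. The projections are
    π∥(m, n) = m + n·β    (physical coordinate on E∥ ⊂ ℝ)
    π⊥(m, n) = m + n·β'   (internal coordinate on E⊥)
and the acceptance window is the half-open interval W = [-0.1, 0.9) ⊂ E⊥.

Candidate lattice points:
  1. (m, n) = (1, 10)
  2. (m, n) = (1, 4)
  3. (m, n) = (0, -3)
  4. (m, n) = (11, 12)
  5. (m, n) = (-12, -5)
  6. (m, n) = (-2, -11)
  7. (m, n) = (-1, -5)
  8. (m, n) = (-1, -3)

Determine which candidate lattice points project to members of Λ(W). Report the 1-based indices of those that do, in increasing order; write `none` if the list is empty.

2, 3, 6, 7

Compute β' = (5−√29)/2 = -0.19258, so π⊥(m,n) = m -0.19258·n.
candidate 1: (m,n)=(1,10) → π∥ = 1+10·β ≈ 52.92582, π⊥ = 1+10·β' ≈ -0.92582 ∉ [-0.1, 0.9) ⇒ out
candidate 2: (m,n)=(1,4) → π∥ = 1+4·β ≈ 21.77033, π⊥ = 1+4·β' ≈ 0.22967 ∈ [-0.1, 0.9) ⇒ IN Λ
candidate 3: (m,n)=(0,-3) → π∥ = 0-3·β ≈ -15.57775, π⊥ = 0-3·β' ≈ 0.57775 ∈ [-0.1, 0.9) ⇒ IN Λ
candidate 4: (m,n)=(11,12) → π∥ = 11+12·β ≈ 73.31099, π⊥ = 11+12·β' ≈ 8.68901 ∉ [-0.1, 0.9) ⇒ out
candidate 5: (m,n)=(-12,-5) → π∥ = -12-5·β ≈ -37.96291, π⊥ = -12-5·β' ≈ -11.03709 ∉ [-0.1, 0.9) ⇒ out
candidate 6: (m,n)=(-2,-11) → π∥ = -2-11·β ≈ -59.11841, π⊥ = -2-11·β' ≈ 0.11841 ∈ [-0.1, 0.9) ⇒ IN Λ
candidate 7: (m,n)=(-1,-5) → π∥ = -1-5·β ≈ -26.96291, π⊥ = -1-5·β' ≈ -0.03709 ∈ [-0.1, 0.9) ⇒ IN Λ
candidate 8: (m,n)=(-1,-3) → π∥ = -1-3·β ≈ -16.57775, π⊥ = -1-3·β' ≈ -0.42225 ∉ [-0.1, 0.9) ⇒ out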